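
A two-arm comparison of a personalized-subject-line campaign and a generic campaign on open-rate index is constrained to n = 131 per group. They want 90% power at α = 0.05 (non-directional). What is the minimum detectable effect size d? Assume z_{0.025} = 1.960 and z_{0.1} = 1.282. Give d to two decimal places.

d_min ≈ 0.40

For two independent groups of n = 131 each: d_min = (z_{α/2} + z_β)·√(2/n).
z-sum = 1.960 + 1.282 = 3.242.
d_min = 3.242 × √(2/131) = 3.242 × 0.1236 = 0.401.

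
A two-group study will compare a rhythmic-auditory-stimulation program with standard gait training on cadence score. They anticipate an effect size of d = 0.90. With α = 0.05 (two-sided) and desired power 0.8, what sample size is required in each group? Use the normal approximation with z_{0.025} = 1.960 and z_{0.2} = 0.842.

For two independent groups with equal n: n = 2·((z_{α/2} + z_β) / d)².
z_{α/2} + z_β = 1.960 + 0.842 = 2.802.
n = 2 × (2.802 / 0.90)² = 2 × 3.113² = 2 × 9.69 = 19.4.
Round up to the next whole participant.

n = 20 per group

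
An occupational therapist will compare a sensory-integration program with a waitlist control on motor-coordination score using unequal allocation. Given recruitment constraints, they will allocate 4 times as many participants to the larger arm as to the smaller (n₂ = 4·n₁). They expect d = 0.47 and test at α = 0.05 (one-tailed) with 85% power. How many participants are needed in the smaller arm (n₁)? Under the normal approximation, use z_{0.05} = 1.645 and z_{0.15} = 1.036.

With allocation ratio k = n₂/n₁ = 4, Var(x̄₁−x̄₂) = σ²(1/n₁ + 1/(k·n₁)) = σ²·(k+1)/(k·n₁).
So n₁ = (1 + 1/k)·((z_{α} + z_β)/d)² = 1.250 × (2.681/0.47)².
n₁ = 1.250 × 32.54 = 40.7.
Round up: n₁ = 41, giving n₂ = 4 × 41 = 164.

n₁ = 41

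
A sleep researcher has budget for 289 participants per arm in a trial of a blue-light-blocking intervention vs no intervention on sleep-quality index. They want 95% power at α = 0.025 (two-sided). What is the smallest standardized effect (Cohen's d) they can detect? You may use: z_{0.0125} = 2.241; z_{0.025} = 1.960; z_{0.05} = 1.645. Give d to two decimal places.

For two independent groups of n = 289 each: d_min = (z_{α/2} + z_β)·√(2/n).
z-sum = 2.241 + 1.645 = 3.886.
d_min = 3.886 × √(2/289) = 3.886 × 0.0832 = 0.323.

d_min ≈ 0.32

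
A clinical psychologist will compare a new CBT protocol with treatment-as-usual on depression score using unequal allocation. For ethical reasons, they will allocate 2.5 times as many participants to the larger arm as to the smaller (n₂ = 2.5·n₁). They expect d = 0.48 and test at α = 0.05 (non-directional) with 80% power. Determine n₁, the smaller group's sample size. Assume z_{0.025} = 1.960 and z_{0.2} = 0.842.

n₁ = 48

With allocation ratio k = n₂/n₁ = 2.5, Var(x̄₁−x̄₂) = σ²(1/n₁ + 1/(k·n₁)) = σ²·(k+1)/(k·n₁).
So n₁ = (1 + 1/k)·((z_{α/2} + z_β)/d)² = 1.400 × (2.802/0.48)².
n₁ = 1.400 × 34.08 = 47.7.
Round up: n₁ = 48, giving n₂ = 2.5 × 48 = 120.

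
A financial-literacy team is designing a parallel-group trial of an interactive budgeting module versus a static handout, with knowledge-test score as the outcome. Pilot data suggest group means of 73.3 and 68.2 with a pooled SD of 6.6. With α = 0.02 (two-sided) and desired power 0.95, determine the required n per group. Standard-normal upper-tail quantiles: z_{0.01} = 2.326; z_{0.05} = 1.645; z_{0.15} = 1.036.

Cohen's d = |M₁ − M₂| / SD_pooled = |73.3 − 68.2| / 6.6 = 5.1 / 6.6 = 0.773.
For two independent groups with equal n: n = 2·((z_{α/2} + z_β) / d)².
z_{α/2} + z_β = 2.326 + 1.645 = 3.971.
n = 2 × (3.971 / 0.773)² = 2 × 5.137² = 2 × 26.39 = 52.8.
Round up to the next whole participant.

n = 53 per group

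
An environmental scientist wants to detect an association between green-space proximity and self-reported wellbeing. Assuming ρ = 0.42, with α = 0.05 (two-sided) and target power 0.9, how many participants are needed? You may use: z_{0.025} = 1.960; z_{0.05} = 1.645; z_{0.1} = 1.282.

n = 56

Fisher's z: C = ½·ln((1+r)/(1−r)) = ½·ln(2.4483) = 0.4477.
n = ((z_{α/2} + z_β)/C)² + 3.
(1.960 + 1.282) / 0.4477 = 3.242 / 0.4477 = 7.241.
n = 7.241² + 3 = 52.44 + 3 = 55.4.
Round up.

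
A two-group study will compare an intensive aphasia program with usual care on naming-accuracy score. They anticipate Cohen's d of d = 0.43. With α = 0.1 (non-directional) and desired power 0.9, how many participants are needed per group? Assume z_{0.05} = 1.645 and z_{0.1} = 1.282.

For two independent groups with equal n: n = 2·((z_{α/2} + z_β) / d)².
z_{α/2} + z_β = 1.645 + 1.282 = 2.927.
n = 2 × (2.927 / 0.43)² = 2 × 6.807² = 2 × 46.33 = 92.7.
Round up to the next whole participant.

n = 93 per group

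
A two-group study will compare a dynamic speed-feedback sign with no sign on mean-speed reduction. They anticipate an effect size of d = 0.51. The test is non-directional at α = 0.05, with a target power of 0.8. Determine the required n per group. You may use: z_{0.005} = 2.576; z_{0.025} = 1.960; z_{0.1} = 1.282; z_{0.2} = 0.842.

n = 61 per group

For two independent groups with equal n: n = 2·((z_{α/2} + z_β) / d)².
z_{α/2} + z_β = 1.960 + 0.842 = 2.802.
n = 2 × (2.802 / 0.51)² = 2 × 5.494² = 2 × 30.19 = 60.4.
Round up to the next whole participant.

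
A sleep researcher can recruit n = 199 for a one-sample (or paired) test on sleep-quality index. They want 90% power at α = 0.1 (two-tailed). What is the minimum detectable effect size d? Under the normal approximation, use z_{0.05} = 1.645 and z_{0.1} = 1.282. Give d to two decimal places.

d_min ≈ 0.21

For a single sample (or paired design) of n = 199: d_min = (z_{α/2} + z_β)/√n.
z-sum = 1.645 + 1.282 = 2.927.
d_min = 2.927 / √199 = 2.927 / 14.107 = 0.207.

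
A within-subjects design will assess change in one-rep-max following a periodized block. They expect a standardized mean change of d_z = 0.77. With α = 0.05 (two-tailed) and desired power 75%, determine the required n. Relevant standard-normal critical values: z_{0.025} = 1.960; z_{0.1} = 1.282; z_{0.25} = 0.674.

For a paired (one-sample on differences) test: n = ((z_{α/2} + z_β) / d)².
z_{α/2} + z_β = 1.960 + 0.674 = 2.634.
n = (2.634 / 0.77)² = 3.421² = 11.70.
Round up.

n = 12 pairs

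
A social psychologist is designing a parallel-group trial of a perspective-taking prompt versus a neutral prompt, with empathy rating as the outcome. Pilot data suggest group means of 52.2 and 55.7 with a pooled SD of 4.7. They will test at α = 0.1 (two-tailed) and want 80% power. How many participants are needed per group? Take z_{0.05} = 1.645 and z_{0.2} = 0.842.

Cohen's d = |M₁ − M₂| / SD_pooled = |52.2 − 55.7| / 4.7 = 3.5 / 4.7 = 0.745.
For two independent groups with equal n: n = 2·((z_{α/2} + z_β) / d)².
z_{α/2} + z_β = 1.645 + 0.842 = 2.487.
n = 2 × (2.487 / 0.745)² = 2 × 3.338² = 2 × 11.14 = 22.3.
Round up to the next whole participant.

n = 23 per group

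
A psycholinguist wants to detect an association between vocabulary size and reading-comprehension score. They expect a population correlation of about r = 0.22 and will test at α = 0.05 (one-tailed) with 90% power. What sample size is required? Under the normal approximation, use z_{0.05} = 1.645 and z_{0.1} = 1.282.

Fisher's z: C = ½·ln((1+r)/(1−r)) = ½·ln(1.5641) = 0.2237.
n = ((z_{α} + z_β)/C)² + 3.
(1.645 + 1.282) / 0.2237 = 2.927 / 0.2237 = 13.084.
n = 13.084² + 3 = 171.20 + 3 = 174.2.
Round up.

n = 175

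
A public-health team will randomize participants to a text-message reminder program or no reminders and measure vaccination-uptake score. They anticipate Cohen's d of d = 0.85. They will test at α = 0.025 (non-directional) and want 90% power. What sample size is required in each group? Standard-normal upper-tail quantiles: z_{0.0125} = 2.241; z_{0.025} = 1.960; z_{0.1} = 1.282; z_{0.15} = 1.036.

n = 35 per group

For two independent groups with equal n: n = 2·((z_{α/2} + z_β) / d)².
z_{α/2} + z_β = 2.241 + 1.282 = 3.523.
n = 2 × (3.523 / 0.85)² = 2 × 4.145² = 2 × 17.18 = 34.4.
Round up to the next whole participant.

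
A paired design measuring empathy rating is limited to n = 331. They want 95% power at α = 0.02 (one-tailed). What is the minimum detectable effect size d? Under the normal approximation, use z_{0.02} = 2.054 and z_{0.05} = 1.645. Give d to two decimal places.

d_min ≈ 0.20

For a single sample (or paired design) of n = 331: d_min = (z_{α} + z_β)/√n.
z-sum = 2.054 + 1.645 = 3.699.
d_min = 3.699 / √331 = 3.699 / 18.193 = 0.203.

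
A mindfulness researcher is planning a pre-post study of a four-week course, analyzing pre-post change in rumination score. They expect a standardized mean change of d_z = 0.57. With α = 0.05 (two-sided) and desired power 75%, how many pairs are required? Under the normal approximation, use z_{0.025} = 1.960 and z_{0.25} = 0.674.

n = 22 pairs

For a paired (one-sample on differences) test: n = ((z_{α/2} + z_β) / d)².
z_{α/2} + z_β = 1.960 + 0.674 = 2.634.
n = (2.634 / 0.57)² = 4.621² = 21.35.
Round up.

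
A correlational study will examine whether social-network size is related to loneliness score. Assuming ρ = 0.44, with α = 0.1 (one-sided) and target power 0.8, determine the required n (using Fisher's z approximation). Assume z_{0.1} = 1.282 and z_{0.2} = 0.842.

Fisher's z: C = ½·ln((1+r)/(1−r)) = ½·ln(2.5714) = 0.4722.
n = ((z_{α} + z_β)/C)² + 3.
(1.282 + 0.842) / 0.4722 = 2.124 / 0.4722 = 4.498.
n = 4.498² + 3 = 20.23 + 3 = 23.2.
Round up.

n = 24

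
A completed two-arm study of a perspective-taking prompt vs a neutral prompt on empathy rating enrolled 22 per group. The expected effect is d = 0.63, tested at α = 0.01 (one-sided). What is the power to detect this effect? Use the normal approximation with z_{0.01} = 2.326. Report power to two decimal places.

power ≈ 0.41

For two equal groups, power = Φ(d·√(n/2) − z_{α}).
d·√(n/2) = 0.63 × √(22/2) = 0.63 × 3.317 = 2.089.
z_β = 2.089 − 2.326 = -0.237.
Power = Φ(-0.237) = 0.407.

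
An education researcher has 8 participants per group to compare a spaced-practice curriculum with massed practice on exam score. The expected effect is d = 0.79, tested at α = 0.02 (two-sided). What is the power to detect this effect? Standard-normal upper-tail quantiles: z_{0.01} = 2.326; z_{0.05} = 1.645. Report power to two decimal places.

power ≈ 0.23

For two equal groups, power = Φ(d·√(n/2) − z_{α/2}).
d·√(n/2) = 0.79 × √(8/2) = 0.79 × 2.000 = 1.580.
z_β = 1.580 − 2.326 = -0.746.
Power = Φ(-0.746) = 0.228.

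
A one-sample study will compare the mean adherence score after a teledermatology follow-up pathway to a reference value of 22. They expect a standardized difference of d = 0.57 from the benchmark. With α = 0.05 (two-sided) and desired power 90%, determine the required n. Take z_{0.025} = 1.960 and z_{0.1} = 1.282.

n = 33

For a one-sample test: n = ((z_{α/2} + z_β) / d)².
z_{α/2} + z_β = 1.960 + 1.282 = 3.242.
n = (3.242 / 0.57)² = 5.688² = 32.35.
Round up.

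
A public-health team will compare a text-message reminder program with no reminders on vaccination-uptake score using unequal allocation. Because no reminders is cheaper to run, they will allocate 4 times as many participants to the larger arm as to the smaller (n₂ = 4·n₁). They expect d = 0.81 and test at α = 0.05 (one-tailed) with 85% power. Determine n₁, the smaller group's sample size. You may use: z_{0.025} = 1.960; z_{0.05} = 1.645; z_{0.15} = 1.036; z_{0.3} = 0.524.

With allocation ratio k = n₂/n₁ = 4, Var(x̄₁−x̄₂) = σ²(1/n₁ + 1/(k·n₁)) = σ²·(k+1)/(k·n₁).
So n₁ = (1 + 1/k)·((z_{α} + z_β)/d)² = 1.250 × (2.681/0.81)².
n₁ = 1.250 × 10.96 = 13.7.
Round up: n₁ = 14, giving n₂ = 4 × 14 = 56.

n₁ = 14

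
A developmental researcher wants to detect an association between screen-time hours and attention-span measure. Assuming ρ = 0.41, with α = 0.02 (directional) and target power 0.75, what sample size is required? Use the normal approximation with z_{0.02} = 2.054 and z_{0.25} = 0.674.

Fisher's z: C = ½·ln((1+r)/(1−r)) = ½·ln(2.3898) = 0.4356.
n = ((z_{α} + z_β)/C)² + 3.
(2.054 + 0.674) / 0.4356 = 2.728 / 0.4356 = 6.263.
n = 6.263² + 3 = 39.22 + 3 = 42.2.
Round up.

n = 43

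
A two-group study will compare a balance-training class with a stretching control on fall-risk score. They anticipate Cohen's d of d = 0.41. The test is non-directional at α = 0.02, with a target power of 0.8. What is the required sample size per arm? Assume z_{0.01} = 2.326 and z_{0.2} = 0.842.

For two independent groups with equal n: n = 2·((z_{α/2} + z_β) / d)².
z_{α/2} + z_β = 2.326 + 0.842 = 3.168.
n = 2 × (3.168 / 0.41)² = 2 × 7.727² = 2 × 59.70 = 119.4.
Round up to the next whole participant.

n = 120 per group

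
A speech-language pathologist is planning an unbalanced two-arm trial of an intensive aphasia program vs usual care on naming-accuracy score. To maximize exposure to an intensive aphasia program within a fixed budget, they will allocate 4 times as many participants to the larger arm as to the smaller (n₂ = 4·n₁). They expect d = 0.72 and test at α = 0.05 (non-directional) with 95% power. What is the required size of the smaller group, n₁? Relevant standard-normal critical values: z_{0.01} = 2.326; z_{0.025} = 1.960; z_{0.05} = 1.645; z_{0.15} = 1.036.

With allocation ratio k = n₂/n₁ = 4, Var(x̄₁−x̄₂) = σ²(1/n₁ + 1/(k·n₁)) = σ²·(k+1)/(k·n₁).
So n₁ = (1 + 1/k)·((z_{α/2} + z_β)/d)² = 1.250 × (3.605/0.72)².
n₁ = 1.250 × 25.07 = 31.3.
Round up: n₁ = 32, giving n₂ = 4 × 32 = 128.

n₁ = 32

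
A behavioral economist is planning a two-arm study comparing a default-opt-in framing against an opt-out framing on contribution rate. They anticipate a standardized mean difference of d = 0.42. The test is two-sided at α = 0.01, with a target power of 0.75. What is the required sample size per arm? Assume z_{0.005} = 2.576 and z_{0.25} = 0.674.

n = 120 per group

For two independent groups with equal n: n = 2·((z_{α/2} + z_β) / d)².
z_{α/2} + z_β = 2.576 + 0.674 = 3.250.
n = 2 × (3.250 / 0.42)² = 2 × 7.738² = 2 × 59.88 = 119.8.
Round up to the next whole participant.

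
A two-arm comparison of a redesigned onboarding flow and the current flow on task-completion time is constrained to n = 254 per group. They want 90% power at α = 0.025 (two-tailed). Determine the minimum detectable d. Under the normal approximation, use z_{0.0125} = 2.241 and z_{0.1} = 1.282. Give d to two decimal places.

d_min ≈ 0.31

For two independent groups of n = 254 each: d_min = (z_{α/2} + z_β)·√(2/n).
z-sum = 2.241 + 1.282 = 3.523.
d_min = 3.523 × √(2/254) = 3.523 × 0.0887 = 0.313.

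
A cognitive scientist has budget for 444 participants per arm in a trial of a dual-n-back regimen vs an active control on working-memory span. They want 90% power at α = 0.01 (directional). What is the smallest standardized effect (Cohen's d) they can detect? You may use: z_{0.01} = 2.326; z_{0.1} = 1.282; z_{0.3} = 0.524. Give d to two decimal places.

For two independent groups of n = 444 each: d_min = (z_{α} + z_β)·√(2/n).
z-sum = 2.326 + 1.282 = 3.608.
d_min = 3.608 × √(2/444) = 3.608 × 0.0671 = 0.242.

d_min ≈ 0.24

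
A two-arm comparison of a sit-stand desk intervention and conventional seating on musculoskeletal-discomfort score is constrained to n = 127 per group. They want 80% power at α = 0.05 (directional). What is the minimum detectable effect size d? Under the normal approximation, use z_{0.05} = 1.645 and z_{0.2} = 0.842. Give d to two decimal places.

For two independent groups of n = 127 each: d_min = (z_{α} + z_β)·√(2/n).
z-sum = 1.645 + 0.842 = 2.487.
d_min = 2.487 × √(2/127) = 2.487 × 0.1255 = 0.312.

d_min ≈ 0.31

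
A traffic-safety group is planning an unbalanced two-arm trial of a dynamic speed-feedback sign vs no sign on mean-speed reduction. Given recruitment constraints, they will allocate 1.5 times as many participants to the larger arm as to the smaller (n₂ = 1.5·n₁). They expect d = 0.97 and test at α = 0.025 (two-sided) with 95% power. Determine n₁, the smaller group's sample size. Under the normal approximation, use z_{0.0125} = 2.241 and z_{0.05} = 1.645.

n₁ = 27

With allocation ratio k = n₂/n₁ = 1.5, Var(x̄₁−x̄₂) = σ²(1/n₁ + 1/(k·n₁)) = σ²·(k+1)/(k·n₁).
So n₁ = (1 + 1/k)·((z_{α/2} + z_β)/d)² = 1.667 × (3.886/0.97)².
n₁ = 1.667 × 16.05 = 26.7.
Round up: n₁ = 27, giving n₂ = ⌈1.5 × 27⌉ = ⌈40.5⌉ = 41.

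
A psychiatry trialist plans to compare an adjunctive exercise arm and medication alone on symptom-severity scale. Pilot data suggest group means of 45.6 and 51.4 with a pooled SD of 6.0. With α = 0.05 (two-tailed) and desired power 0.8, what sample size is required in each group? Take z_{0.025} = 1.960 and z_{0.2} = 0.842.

n = 17 per group

Cohen's d = |M₁ − M₂| / SD_pooled = |45.6 − 51.4| / 6.0 = 5.8 / 6.0 = 0.967.
For two independent groups with equal n: n = 2·((z_{α/2} + z_β) / d)².
z_{α/2} + z_β = 1.960 + 0.842 = 2.802.
n = 2 × (2.802 / 0.967)² = 2 × 2.898² = 2 × 8.40 = 16.8.
Round up to the next whole participant.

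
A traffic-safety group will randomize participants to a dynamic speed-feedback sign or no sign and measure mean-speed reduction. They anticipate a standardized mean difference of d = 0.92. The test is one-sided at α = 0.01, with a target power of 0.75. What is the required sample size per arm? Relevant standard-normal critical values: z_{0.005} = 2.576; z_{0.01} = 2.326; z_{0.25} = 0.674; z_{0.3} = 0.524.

For two independent groups with equal n: n = 2·((z_{α} + z_β) / d)².
z_{α} + z_β = 2.326 + 0.674 = 3.000.
n = 2 × (3.000 / 0.92)² = 2 × 3.261² = 2 × 10.63 = 21.3.
Round up to the next whole participant.

n = 22 per group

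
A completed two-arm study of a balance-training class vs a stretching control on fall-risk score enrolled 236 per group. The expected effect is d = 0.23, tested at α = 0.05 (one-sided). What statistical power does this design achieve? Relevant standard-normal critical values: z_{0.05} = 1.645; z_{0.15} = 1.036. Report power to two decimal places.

power ≈ 0.80

For two equal groups, power = Φ(d·√(n/2) − z_{α}).
d·√(n/2) = 0.23 × √(236/2) = 0.23 × 10.863 = 2.498.
z_β = 2.498 − 1.645 = 0.853.
Power = Φ(0.853) = 0.803.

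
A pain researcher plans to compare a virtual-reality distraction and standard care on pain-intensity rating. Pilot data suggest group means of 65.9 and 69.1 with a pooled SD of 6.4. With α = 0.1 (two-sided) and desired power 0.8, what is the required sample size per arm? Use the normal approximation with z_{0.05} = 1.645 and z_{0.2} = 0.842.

Cohen's d = |M₁ − M₂| / SD_pooled = |65.9 − 69.1| / 6.4 = 3.2 / 6.4 = 0.500.
For two independent groups with equal n: n = 2·((z_{α/2} + z_β) / d)².
z_{α/2} + z_β = 1.645 + 0.842 = 2.487.
n = 2 × (2.487 / 0.500)² = 2 × 4.974² = 2 × 24.74 = 49.5.
Round up to the next whole participant.

n = 50 per group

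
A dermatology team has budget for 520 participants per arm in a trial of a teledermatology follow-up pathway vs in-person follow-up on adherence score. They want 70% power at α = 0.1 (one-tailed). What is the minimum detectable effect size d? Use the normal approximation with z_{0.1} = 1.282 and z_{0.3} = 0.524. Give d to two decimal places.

For two independent groups of n = 520 each: d_min = (z_{α} + z_β)·√(2/n).
z-sum = 1.282 + 0.524 = 1.806.
d_min = 1.806 × √(2/520) = 1.806 × 0.0620 = 0.112.

d_min ≈ 0.11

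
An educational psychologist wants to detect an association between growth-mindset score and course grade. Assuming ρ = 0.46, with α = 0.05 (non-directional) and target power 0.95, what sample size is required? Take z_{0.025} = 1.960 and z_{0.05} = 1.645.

n = 56

Fisher's z: C = ½·ln((1+r)/(1−r)) = ½·ln(2.7037) = 0.4973.
n = ((z_{α/2} + z_β)/C)² + 3.
(1.960 + 1.645) / 0.4973 = 3.605 / 0.4973 = 7.249.
n = 7.249² + 3 = 52.55 + 3 = 55.6.
Round up.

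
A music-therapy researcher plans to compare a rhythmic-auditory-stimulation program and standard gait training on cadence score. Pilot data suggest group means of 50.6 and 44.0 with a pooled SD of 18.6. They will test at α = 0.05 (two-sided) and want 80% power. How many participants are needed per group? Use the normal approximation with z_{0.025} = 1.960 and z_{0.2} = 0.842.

Cohen's d = |M₁ − M₂| / SD_pooled = |50.6 − 44.0| / 18.6 = 6.6 / 18.6 = 0.355.
For two independent groups with equal n: n = 2·((z_{α/2} + z_β) / d)².
z_{α/2} + z_β = 1.960 + 0.842 = 2.802.
n = 2 × (2.802 / 0.355)² = 2 × 7.893² = 2 × 62.30 = 124.6.
Round up to the next whole participant.

n = 125 per group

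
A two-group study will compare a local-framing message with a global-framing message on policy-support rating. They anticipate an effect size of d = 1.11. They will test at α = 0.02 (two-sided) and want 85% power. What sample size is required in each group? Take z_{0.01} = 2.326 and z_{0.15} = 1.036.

n = 19 per group

For two independent groups with equal n: n = 2·((z_{α/2} + z_β) / d)².
z_{α/2} + z_β = 2.326 + 1.036 = 3.362.
n = 2 × (3.362 / 1.11)² = 2 × 3.029² = 2 × 9.17 = 18.3.
Round up to the next whole participant.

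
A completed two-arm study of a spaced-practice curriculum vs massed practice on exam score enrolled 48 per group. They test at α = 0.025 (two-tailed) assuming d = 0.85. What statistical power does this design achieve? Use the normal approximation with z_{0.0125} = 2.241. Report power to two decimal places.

power ≈ 0.97

For two equal groups, power = Φ(d·√(n/2) − z_{α/2}).
d·√(n/2) = 0.85 × √(48/2) = 0.85 × 4.899 = 4.164.
z_β = 4.164 − 2.241 = 1.923.
Power = Φ(1.923) = 0.973.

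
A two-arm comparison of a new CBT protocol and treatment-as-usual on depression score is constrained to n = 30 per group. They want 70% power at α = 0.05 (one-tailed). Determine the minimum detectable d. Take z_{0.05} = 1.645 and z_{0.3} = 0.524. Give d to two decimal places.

For two independent groups of n = 30 each: d_min = (z_{α} + z_β)·√(2/n).
z-sum = 1.645 + 0.524 = 2.169.
d_min = 2.169 × √(2/30) = 2.169 × 0.2582 = 0.560.

d_min ≈ 0.56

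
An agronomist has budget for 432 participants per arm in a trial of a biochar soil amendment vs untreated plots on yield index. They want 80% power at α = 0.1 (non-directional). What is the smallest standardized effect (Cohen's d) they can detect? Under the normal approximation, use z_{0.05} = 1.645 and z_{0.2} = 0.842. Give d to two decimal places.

For two independent groups of n = 432 each: d_min = (z_{α/2} + z_β)·√(2/n).
z-sum = 1.645 + 0.842 = 2.487.
d_min = 2.487 × √(2/432) = 2.487 × 0.0680 = 0.169.

d_min ≈ 0.17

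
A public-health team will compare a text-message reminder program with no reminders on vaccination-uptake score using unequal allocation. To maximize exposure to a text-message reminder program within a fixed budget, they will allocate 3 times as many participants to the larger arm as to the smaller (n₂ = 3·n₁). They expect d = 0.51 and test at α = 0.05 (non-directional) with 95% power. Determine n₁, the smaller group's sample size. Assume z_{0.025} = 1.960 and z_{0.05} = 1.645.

With allocation ratio k = n₂/n₁ = 3, Var(x̄₁−x̄₂) = σ²(1/n₁ + 1/(k·n₁)) = σ²·(k+1)/(k·n₁).
So n₁ = (1 + 1/k)·((z_{α/2} + z_β)/d)² = 1.333 × (3.605/0.51)².
n₁ = 1.333 × 49.97 = 66.6.
Round up: n₁ = 67, giving n₂ = 3 × 67 = 201.

n₁ = 67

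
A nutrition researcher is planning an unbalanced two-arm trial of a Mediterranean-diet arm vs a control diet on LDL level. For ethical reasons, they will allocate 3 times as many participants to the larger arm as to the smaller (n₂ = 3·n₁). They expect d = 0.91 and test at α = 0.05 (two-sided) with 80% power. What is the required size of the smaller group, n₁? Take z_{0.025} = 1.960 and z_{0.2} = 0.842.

n₁ = 13

With allocation ratio k = n₂/n₁ = 3, Var(x̄₁−x̄₂) = σ²(1/n₁ + 1/(k·n₁)) = σ²·(k+1)/(k·n₁).
So n₁ = (1 + 1/k)·((z_{α/2} + z_β)/d)² = 1.333 × (2.802/0.91)².
n₁ = 1.333 × 9.48 = 12.6.
Round up: n₁ = 13, giving n₂ = 3 × 13 = 39.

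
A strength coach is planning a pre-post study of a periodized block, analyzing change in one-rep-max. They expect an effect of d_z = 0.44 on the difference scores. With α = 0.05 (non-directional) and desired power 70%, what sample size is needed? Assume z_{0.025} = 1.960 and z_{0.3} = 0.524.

For a paired (one-sample on differences) test: n = ((z_{α/2} + z_β) / d)².
z_{α/2} + z_β = 1.960 + 0.524 = 2.484.
n = (2.484 / 0.44)² = 5.645² = 31.87.
Round up.

n = 32 pairs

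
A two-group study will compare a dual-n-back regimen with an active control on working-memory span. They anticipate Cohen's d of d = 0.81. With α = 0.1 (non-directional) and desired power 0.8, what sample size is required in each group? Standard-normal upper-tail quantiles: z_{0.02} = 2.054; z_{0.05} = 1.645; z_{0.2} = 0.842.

n = 19 per group

For two independent groups with equal n: n = 2·((z_{α/2} + z_β) / d)².
z_{α/2} + z_β = 1.645 + 0.842 = 2.487.
n = 2 × (2.487 / 0.81)² = 2 × 3.070² = 2 × 9.43 = 18.9.
Round up to the next whole participant.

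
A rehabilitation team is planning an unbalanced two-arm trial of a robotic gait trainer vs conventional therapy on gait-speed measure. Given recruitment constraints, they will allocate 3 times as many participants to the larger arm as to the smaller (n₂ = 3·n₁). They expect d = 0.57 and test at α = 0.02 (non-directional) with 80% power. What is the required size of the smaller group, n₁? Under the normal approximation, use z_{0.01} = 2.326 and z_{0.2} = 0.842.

n₁ = 42

With allocation ratio k = n₂/n₁ = 3, Var(x̄₁−x̄₂) = σ²(1/n₁ + 1/(k·n₁)) = σ²·(k+1)/(k·n₁).
So n₁ = (1 + 1/k)·((z_{α/2} + z_β)/d)² = 1.333 × (3.168/0.57)².
n₁ = 1.333 × 30.89 = 41.2.
Round up: n₁ = 42, giving n₂ = 3 × 42 = 126.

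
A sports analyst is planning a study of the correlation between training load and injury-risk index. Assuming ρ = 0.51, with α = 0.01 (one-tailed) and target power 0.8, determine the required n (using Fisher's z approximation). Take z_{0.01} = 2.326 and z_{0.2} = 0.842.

Fisher's z: C = ½·ln((1+r)/(1−r)) = ½·ln(3.0816) = 0.5627.
n = ((z_{α} + z_β)/C)² + 3.
(2.326 + 0.842) / 0.5627 = 3.168 / 0.5627 = 5.630.
n = 5.630² + 3 = 31.70 + 3 = 34.7.
Round up.

n = 35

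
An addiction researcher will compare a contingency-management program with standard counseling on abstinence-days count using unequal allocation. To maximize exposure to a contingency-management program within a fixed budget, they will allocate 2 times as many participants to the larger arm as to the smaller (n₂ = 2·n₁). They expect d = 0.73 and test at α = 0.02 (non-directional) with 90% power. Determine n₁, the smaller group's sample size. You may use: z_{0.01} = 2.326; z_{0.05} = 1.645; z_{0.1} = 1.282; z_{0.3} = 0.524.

n₁ = 37

With allocation ratio k = n₂/n₁ = 2, Var(x̄₁−x̄₂) = σ²(1/n₁ + 1/(k·n₁)) = σ²·(k+1)/(k·n₁).
So n₁ = (1 + 1/k)·((z_{α/2} + z_β)/d)² = 1.500 × (3.608/0.73)².
n₁ = 1.500 × 24.43 = 36.6.
Round up: n₁ = 37, giving n₂ = 2 × 37 = 74.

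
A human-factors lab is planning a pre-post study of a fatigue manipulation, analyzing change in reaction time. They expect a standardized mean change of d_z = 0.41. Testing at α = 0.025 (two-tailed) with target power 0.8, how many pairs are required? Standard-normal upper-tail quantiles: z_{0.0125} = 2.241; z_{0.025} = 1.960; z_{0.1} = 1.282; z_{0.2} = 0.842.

For a paired (one-sample on differences) test: n = ((z_{α/2} + z_β) / d)².
z_{α/2} + z_β = 2.241 + 0.842 = 3.083.
n = (3.083 / 0.41)² = 7.520² = 56.54.
Round up.

n = 57 pairs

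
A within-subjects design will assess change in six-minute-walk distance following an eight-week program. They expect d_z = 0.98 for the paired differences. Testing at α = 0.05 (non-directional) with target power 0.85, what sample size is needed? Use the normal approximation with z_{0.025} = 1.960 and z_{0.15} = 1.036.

n = 10 pairs

For a paired (one-sample on differences) test: n = ((z_{α/2} + z_β) / d)².
z_{α/2} + z_β = 1.960 + 1.036 = 2.996.
n = (2.996 / 0.98)² = 3.057² = 9.35.
Round up.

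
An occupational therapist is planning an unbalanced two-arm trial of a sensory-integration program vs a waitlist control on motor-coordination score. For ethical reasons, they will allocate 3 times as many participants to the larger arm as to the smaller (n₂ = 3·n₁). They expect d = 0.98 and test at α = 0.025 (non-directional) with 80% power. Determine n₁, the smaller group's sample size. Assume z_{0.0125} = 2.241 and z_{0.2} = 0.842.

With allocation ratio k = n₂/n₁ = 3, Var(x̄₁−x̄₂) = σ²(1/n₁ + 1/(k·n₁)) = σ²·(k+1)/(k·n₁).
So n₁ = (1 + 1/k)·((z_{α/2} + z_β)/d)² = 1.333 × (3.083/0.98)².
n₁ = 1.333 × 9.90 = 13.2.
Round up: n₁ = 14, giving n₂ = 3 × 14 = 42.

n₁ = 14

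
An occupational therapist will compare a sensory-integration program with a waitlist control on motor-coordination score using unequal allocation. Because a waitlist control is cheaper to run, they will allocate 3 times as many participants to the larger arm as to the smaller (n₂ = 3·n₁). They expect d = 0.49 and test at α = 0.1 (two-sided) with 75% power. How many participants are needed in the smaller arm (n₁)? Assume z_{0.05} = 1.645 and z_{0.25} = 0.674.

With allocation ratio k = n₂/n₁ = 3, Var(x̄₁−x̄₂) = σ²(1/n₁ + 1/(k·n₁)) = σ²·(k+1)/(k·n₁).
So n₁ = (1 + 1/k)·((z_{α/2} + z_β)/d)² = 1.333 × (2.319/0.49)².
n₁ = 1.333 × 22.40 = 29.9.
Round up: n₁ = 30, giving n₂ = 3 × 30 = 90.

n₁ = 30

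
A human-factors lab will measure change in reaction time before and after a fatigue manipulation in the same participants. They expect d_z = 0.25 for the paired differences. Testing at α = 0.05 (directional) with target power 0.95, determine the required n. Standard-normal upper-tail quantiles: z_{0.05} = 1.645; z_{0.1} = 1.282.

For a paired (one-sample on differences) test: n = ((z_{α} + z_β) / d)².
z_{α} + z_β = 1.645 + 1.645 = 3.290.
n = (3.290 / 0.25)² = 13.160² = 173.19.
Round up.

n = 174 pairs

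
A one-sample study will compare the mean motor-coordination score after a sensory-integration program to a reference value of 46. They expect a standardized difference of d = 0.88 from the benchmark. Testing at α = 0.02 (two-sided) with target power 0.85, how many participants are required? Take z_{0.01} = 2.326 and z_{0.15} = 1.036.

For a one-sample test: n = ((z_{α/2} + z_β) / d)².
z_{α/2} + z_β = 2.326 + 1.036 = 3.362.
n = (3.362 / 0.88)² = 3.820² = 14.60.
Round up.

n = 15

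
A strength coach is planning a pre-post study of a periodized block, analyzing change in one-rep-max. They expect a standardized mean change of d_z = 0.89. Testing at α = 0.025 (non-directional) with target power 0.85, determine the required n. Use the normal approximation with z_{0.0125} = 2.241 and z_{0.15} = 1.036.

For a paired (one-sample on differences) test: n = ((z_{α/2} + z_β) / d)².
z_{α/2} + z_β = 2.241 + 1.036 = 3.277.
n = (3.277 / 0.89)² = 3.682² = 13.56.
Round up.

n = 14 pairs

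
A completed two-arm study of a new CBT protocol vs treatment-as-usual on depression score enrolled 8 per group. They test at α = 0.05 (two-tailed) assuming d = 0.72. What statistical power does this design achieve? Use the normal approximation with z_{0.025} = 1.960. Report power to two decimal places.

power ≈ 0.30

For two equal groups, power = Φ(d·√(n/2) − z_{α/2}).
d·√(n/2) = 0.72 × √(8/2) = 0.72 × 2.000 = 1.440.
z_β = 1.440 − 1.960 = -0.520.
Power = Φ(-0.520) = 0.302.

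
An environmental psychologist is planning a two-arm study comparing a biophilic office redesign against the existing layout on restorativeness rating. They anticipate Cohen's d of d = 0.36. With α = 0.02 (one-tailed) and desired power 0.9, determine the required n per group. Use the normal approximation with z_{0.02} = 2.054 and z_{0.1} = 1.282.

For two independent groups with equal n: n = 2·((z_{α} + z_β) / d)².
z_{α} + z_β = 2.054 + 1.282 = 3.336.
n = 2 × (3.336 / 0.36)² = 2 × 9.267² = 2 × 85.87 = 171.7.
Round up to the next whole participant.

n = 172 per group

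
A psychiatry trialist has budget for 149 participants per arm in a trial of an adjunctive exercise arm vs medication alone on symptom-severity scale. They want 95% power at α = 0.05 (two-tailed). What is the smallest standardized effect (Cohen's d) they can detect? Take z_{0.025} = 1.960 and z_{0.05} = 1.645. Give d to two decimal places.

For two independent groups of n = 149 each: d_min = (z_{α/2} + z_β)·√(2/n).
z-sum = 1.960 + 1.645 = 3.605.
d_min = 3.605 × √(2/149) = 3.605 × 0.1159 = 0.418.

d_min ≈ 0.42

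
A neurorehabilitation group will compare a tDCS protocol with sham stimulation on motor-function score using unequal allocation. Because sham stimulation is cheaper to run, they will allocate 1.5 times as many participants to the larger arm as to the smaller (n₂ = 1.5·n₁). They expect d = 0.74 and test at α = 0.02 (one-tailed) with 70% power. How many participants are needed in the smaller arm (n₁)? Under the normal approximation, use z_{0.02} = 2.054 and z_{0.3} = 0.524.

n₁ = 21

With allocation ratio k = n₂/n₁ = 1.5, Var(x̄₁−x̄₂) = σ²(1/n₁ + 1/(k·n₁)) = σ²·(k+1)/(k·n₁).
So n₁ = (1 + 1/k)·((z_{α} + z_β)/d)² = 1.667 × (2.578/0.74)².
n₁ = 1.667 × 12.14 = 20.2.
Round up: n₁ = 21, giving n₂ = ⌈1.5 × 21⌉ = ⌈31.5⌉ = 32.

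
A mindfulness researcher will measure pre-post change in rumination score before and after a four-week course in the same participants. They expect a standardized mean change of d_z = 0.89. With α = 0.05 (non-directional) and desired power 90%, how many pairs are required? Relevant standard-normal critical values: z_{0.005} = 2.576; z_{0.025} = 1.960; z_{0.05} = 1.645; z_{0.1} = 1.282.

For a paired (one-sample on differences) test: n = ((z_{α/2} + z_β) / d)².
z_{α/2} + z_β = 1.960 + 1.282 = 3.242.
n = (3.242 / 0.89)² = 3.643² = 13.27.
Round up.

n = 14 pairs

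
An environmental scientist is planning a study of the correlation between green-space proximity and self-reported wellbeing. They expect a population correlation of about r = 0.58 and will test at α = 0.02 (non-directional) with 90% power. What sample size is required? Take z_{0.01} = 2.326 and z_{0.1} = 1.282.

n = 33

Fisher's z: C = ½·ln((1+r)/(1−r)) = ½·ln(3.7619) = 0.6625.
n = ((z_{α/2} + z_β)/C)² + 3.
(2.326 + 1.282) / 0.6625 = 3.608 / 0.6625 = 5.446.
n = 5.446² + 3 = 29.66 + 3 = 32.7.
Round up.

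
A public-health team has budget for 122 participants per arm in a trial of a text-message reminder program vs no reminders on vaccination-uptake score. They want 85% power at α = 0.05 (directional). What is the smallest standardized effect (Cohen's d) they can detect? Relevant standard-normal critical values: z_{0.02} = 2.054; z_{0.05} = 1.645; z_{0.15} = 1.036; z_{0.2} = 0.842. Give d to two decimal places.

For two independent groups of n = 122 each: d_min = (z_{α} + z_β)·√(2/n).
z-sum = 1.645 + 1.036 = 2.681.
d_min = 2.681 × √(2/122) = 2.681 × 0.1280 = 0.343.

d_min ≈ 0.34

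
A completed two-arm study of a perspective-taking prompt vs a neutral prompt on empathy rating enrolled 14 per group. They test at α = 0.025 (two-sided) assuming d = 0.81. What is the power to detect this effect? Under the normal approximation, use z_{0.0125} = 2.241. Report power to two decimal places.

For two equal groups, power = Φ(d·√(n/2) − z_{α/2}).
d·√(n/2) = 0.81 × √(14/2) = 0.81 × 2.646 = 2.143.
z_β = 2.143 − 2.241 = -0.098.
Power = Φ(-0.098) = 0.461.

power ≈ 0.46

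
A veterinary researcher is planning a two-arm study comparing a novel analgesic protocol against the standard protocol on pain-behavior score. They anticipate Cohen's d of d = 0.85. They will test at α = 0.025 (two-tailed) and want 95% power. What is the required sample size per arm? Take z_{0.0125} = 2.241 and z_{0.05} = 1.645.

For two independent groups with equal n: n = 2·((z_{α/2} + z_β) / d)².
z_{α/2} + z_β = 2.241 + 1.645 = 3.886.
n = 2 × (3.886 / 0.85)² = 2 × 4.572² = 2 × 20.90 = 41.8.
Round up to the next whole participant.

n = 42 per group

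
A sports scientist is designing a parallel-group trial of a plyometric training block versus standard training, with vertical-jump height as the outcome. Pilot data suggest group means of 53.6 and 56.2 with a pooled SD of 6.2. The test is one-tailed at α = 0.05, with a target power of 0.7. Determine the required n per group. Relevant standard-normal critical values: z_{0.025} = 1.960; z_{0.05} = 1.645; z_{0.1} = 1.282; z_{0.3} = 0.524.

n = 54 per group

Cohen's d = |M₁ − M₂| / SD_pooled = |53.6 − 56.2| / 6.2 = 2.6 / 6.2 = 0.419.
For two independent groups with equal n: n = 2·((z_{α} + z_β) / d)².
z_{α} + z_β = 1.645 + 0.524 = 2.169.
n = 2 × (2.169 / 0.419)² = 2 × 5.177² = 2 × 26.80 = 53.6.
Round up to the next whole participant.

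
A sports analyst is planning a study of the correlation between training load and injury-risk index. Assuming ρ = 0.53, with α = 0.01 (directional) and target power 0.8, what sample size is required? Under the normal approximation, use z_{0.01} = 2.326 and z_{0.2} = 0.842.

n = 32

Fisher's z: C = ½·ln((1+r)/(1−r)) = ½·ln(3.2553) = 0.5901.
n = ((z_{α} + z_β)/C)² + 3.
(2.326 + 0.842) / 0.5901 = 3.168 / 0.5901 = 5.369.
n = 5.369² + 3 = 28.82 + 3 = 31.8.
Round up.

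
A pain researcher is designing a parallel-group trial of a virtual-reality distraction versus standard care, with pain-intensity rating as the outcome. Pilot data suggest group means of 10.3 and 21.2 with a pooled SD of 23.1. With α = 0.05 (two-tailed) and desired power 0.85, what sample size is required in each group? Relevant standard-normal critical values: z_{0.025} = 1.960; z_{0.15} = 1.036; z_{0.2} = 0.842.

n = 81 per group

Cohen's d = |M₁ − M₂| / SD_pooled = |10.3 − 21.2| / 23.1 = 10.9 / 23.1 = 0.472.
For two independent groups with equal n: n = 2·((z_{α/2} + z_β) / d)².
z_{α/2} + z_β = 1.960 + 1.036 = 2.996.
n = 2 × (2.996 / 0.472)² = 2 × 6.347² = 2 × 40.29 = 80.6.
Round up to the next whole participant.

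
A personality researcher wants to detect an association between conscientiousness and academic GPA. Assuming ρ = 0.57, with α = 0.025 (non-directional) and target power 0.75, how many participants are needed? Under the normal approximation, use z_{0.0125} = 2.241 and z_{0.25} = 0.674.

n = 24

Fisher's z: C = ½·ln((1+r)/(1−r)) = ½·ln(3.6512) = 0.6475.
n = ((z_{α/2} + z_β)/C)² + 3.
(2.241 + 0.674) / 0.6475 = 2.915 / 0.6475 = 4.502.
n = 4.502² + 3 = 20.27 + 3 = 23.3.
Round up.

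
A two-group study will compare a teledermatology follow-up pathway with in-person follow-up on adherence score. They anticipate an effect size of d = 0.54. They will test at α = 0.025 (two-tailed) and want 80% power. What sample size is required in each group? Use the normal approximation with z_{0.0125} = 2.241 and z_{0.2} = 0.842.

For two independent groups with equal n: n = 2·((z_{α/2} + z_β) / d)².
z_{α/2} + z_β = 2.241 + 0.842 = 3.083.
n = 2 × (3.083 / 0.54)² = 2 × 5.709² = 2 × 32.60 = 65.2.
Round up to the next whole participant.

n = 66 per group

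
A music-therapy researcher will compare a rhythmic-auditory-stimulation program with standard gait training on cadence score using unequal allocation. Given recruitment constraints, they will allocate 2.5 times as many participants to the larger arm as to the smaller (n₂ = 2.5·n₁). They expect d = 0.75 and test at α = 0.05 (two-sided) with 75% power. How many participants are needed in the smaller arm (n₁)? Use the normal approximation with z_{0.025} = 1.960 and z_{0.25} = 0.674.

With allocation ratio k = n₂/n₁ = 2.5, Var(x̄₁−x̄₂) = σ²(1/n₁ + 1/(k·n₁)) = σ²·(k+1)/(k·n₁).
So n₁ = (1 + 1/k)·((z_{α/2} + z_β)/d)² = 1.400 × (2.634/0.75)².
n₁ = 1.400 × 12.33 = 17.3.
Round up: n₁ = 18, giving n₂ = 2.5 × 18 = 45.

n₁ = 18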